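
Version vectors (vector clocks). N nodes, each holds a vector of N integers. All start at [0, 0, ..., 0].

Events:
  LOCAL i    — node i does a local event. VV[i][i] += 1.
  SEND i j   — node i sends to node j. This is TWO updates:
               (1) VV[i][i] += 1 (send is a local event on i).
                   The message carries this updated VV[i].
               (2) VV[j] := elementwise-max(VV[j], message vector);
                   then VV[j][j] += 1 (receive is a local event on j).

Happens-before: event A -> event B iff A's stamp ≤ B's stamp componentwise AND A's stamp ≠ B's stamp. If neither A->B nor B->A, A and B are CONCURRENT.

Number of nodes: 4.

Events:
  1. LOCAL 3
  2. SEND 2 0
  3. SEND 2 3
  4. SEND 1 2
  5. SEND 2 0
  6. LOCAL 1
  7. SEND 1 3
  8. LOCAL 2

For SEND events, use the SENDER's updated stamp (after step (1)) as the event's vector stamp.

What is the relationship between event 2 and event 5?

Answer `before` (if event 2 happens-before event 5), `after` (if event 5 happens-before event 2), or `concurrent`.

Answer: before

Derivation:
Initial: VV[0]=[0, 0, 0, 0]
Initial: VV[1]=[0, 0, 0, 0]
Initial: VV[2]=[0, 0, 0, 0]
Initial: VV[3]=[0, 0, 0, 0]
Event 1: LOCAL 3: VV[3][3]++ -> VV[3]=[0, 0, 0, 1]
Event 2: SEND 2->0: VV[2][2]++ -> VV[2]=[0, 0, 1, 0], msg_vec=[0, 0, 1, 0]; VV[0]=max(VV[0],msg_vec) then VV[0][0]++ -> VV[0]=[1, 0, 1, 0]
Event 3: SEND 2->3: VV[2][2]++ -> VV[2]=[0, 0, 2, 0], msg_vec=[0, 0, 2, 0]; VV[3]=max(VV[3],msg_vec) then VV[3][3]++ -> VV[3]=[0, 0, 2, 2]
Event 4: SEND 1->2: VV[1][1]++ -> VV[1]=[0, 1, 0, 0], msg_vec=[0, 1, 0, 0]; VV[2]=max(VV[2],msg_vec) then VV[2][2]++ -> VV[2]=[0, 1, 3, 0]
Event 5: SEND 2->0: VV[2][2]++ -> VV[2]=[0, 1, 4, 0], msg_vec=[0, 1, 4, 0]; VV[0]=max(VV[0],msg_vec) then VV[0][0]++ -> VV[0]=[2, 1, 4, 0]
Event 6: LOCAL 1: VV[1][1]++ -> VV[1]=[0, 2, 0, 0]
Event 7: SEND 1->3: VV[1][1]++ -> VV[1]=[0, 3, 0, 0], msg_vec=[0, 3, 0, 0]; VV[3]=max(VV[3],msg_vec) then VV[3][3]++ -> VV[3]=[0, 3, 2, 3]
Event 8: LOCAL 2: VV[2][2]++ -> VV[2]=[0, 1, 5, 0]
Event 2 stamp: [0, 0, 1, 0]
Event 5 stamp: [0, 1, 4, 0]
[0, 0, 1, 0] <= [0, 1, 4, 0]? True
[0, 1, 4, 0] <= [0, 0, 1, 0]? False
Relation: before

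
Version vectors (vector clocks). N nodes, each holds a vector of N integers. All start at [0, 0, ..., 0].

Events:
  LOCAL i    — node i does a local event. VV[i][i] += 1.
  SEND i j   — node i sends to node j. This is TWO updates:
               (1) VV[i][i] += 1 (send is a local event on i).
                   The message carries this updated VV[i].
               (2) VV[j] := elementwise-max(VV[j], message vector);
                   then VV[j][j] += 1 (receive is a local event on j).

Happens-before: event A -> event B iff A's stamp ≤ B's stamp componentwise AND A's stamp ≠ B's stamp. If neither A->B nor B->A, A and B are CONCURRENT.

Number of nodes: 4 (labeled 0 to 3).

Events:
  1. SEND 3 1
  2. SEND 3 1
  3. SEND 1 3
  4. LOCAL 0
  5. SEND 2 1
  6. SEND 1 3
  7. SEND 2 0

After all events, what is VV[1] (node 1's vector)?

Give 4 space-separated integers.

Initial: VV[0]=[0, 0, 0, 0]
Initial: VV[1]=[0, 0, 0, 0]
Initial: VV[2]=[0, 0, 0, 0]
Initial: VV[3]=[0, 0, 0, 0]
Event 1: SEND 3->1: VV[3][3]++ -> VV[3]=[0, 0, 0, 1], msg_vec=[0, 0, 0, 1]; VV[1]=max(VV[1],msg_vec) then VV[1][1]++ -> VV[1]=[0, 1, 0, 1]
Event 2: SEND 3->1: VV[3][3]++ -> VV[3]=[0, 0, 0, 2], msg_vec=[0, 0, 0, 2]; VV[1]=max(VV[1],msg_vec) then VV[1][1]++ -> VV[1]=[0, 2, 0, 2]
Event 3: SEND 1->3: VV[1][1]++ -> VV[1]=[0, 3, 0, 2], msg_vec=[0, 3, 0, 2]; VV[3]=max(VV[3],msg_vec) then VV[3][3]++ -> VV[3]=[0, 3, 0, 3]
Event 4: LOCAL 0: VV[0][0]++ -> VV[0]=[1, 0, 0, 0]
Event 5: SEND 2->1: VV[2][2]++ -> VV[2]=[0, 0, 1, 0], msg_vec=[0, 0, 1, 0]; VV[1]=max(VV[1],msg_vec) then VV[1][1]++ -> VV[1]=[0, 4, 1, 2]
Event 6: SEND 1->3: VV[1][1]++ -> VV[1]=[0, 5, 1, 2], msg_vec=[0, 5, 1, 2]; VV[3]=max(VV[3],msg_vec) then VV[3][3]++ -> VV[3]=[0, 5, 1, 4]
Event 7: SEND 2->0: VV[2][2]++ -> VV[2]=[0, 0, 2, 0], msg_vec=[0, 0, 2, 0]; VV[0]=max(VV[0],msg_vec) then VV[0][0]++ -> VV[0]=[2, 0, 2, 0]
Final vectors: VV[0]=[2, 0, 2, 0]; VV[1]=[0, 5, 1, 2]; VV[2]=[0, 0, 2, 0]; VV[3]=[0, 5, 1, 4]

Answer: 0 5 1 2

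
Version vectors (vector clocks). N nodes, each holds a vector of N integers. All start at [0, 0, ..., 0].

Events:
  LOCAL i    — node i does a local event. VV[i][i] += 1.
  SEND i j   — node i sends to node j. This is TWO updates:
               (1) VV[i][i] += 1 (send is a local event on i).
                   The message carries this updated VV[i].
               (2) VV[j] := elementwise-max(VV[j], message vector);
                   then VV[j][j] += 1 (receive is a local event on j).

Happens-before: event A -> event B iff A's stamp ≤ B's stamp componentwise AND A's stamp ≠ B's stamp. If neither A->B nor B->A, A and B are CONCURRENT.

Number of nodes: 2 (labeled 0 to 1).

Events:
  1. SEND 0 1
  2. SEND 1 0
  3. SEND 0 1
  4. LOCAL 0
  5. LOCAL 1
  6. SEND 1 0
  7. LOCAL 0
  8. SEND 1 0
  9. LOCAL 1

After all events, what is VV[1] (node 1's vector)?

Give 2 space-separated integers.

Answer: 3 7

Derivation:
Initial: VV[0]=[0, 0]
Initial: VV[1]=[0, 0]
Event 1: SEND 0->1: VV[0][0]++ -> VV[0]=[1, 0], msg_vec=[1, 0]; VV[1]=max(VV[1],msg_vec) then VV[1][1]++ -> VV[1]=[1, 1]
Event 2: SEND 1->0: VV[1][1]++ -> VV[1]=[1, 2], msg_vec=[1, 2]; VV[0]=max(VV[0],msg_vec) then VV[0][0]++ -> VV[0]=[2, 2]
Event 3: SEND 0->1: VV[0][0]++ -> VV[0]=[3, 2], msg_vec=[3, 2]; VV[1]=max(VV[1],msg_vec) then VV[1][1]++ -> VV[1]=[3, 3]
Event 4: LOCAL 0: VV[0][0]++ -> VV[0]=[4, 2]
Event 5: LOCAL 1: VV[1][1]++ -> VV[1]=[3, 4]
Event 6: SEND 1->0: VV[1][1]++ -> VV[1]=[3, 5], msg_vec=[3, 5]; VV[0]=max(VV[0],msg_vec) then VV[0][0]++ -> VV[0]=[5, 5]
Event 7: LOCAL 0: VV[0][0]++ -> VV[0]=[6, 5]
Event 8: SEND 1->0: VV[1][1]++ -> VV[1]=[3, 6], msg_vec=[3, 6]; VV[0]=max(VV[0],msg_vec) then VV[0][0]++ -> VV[0]=[7, 6]
Event 9: LOCAL 1: VV[1][1]++ -> VV[1]=[3, 7]
Final vectors: VV[0]=[7, 6]; VV[1]=[3, 7]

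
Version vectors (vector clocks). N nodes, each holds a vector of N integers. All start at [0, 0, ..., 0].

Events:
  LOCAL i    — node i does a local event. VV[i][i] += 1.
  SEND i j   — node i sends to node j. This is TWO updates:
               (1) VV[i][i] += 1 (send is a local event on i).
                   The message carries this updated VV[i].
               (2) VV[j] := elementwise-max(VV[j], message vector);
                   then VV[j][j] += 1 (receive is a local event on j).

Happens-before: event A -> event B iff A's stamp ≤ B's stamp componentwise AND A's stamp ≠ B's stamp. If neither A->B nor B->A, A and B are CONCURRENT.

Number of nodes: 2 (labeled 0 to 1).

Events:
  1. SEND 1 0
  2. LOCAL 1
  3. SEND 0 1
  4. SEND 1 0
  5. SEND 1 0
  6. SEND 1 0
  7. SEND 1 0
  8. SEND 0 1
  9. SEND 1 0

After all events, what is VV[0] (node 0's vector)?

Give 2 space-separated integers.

Initial: VV[0]=[0, 0]
Initial: VV[1]=[0, 0]
Event 1: SEND 1->0: VV[1][1]++ -> VV[1]=[0, 1], msg_vec=[0, 1]; VV[0]=max(VV[0],msg_vec) then VV[0][0]++ -> VV[0]=[1, 1]
Event 2: LOCAL 1: VV[1][1]++ -> VV[1]=[0, 2]
Event 3: SEND 0->1: VV[0][0]++ -> VV[0]=[2, 1], msg_vec=[2, 1]; VV[1]=max(VV[1],msg_vec) then VV[1][1]++ -> VV[1]=[2, 3]
Event 4: SEND 1->0: VV[1][1]++ -> VV[1]=[2, 4], msg_vec=[2, 4]; VV[0]=max(VV[0],msg_vec) then VV[0][0]++ -> VV[0]=[3, 4]
Event 5: SEND 1->0: VV[1][1]++ -> VV[1]=[2, 5], msg_vec=[2, 5]; VV[0]=max(VV[0],msg_vec) then VV[0][0]++ -> VV[0]=[4, 5]
Event 6: SEND 1->0: VV[1][1]++ -> VV[1]=[2, 6], msg_vec=[2, 6]; VV[0]=max(VV[0],msg_vec) then VV[0][0]++ -> VV[0]=[5, 6]
Event 7: SEND 1->0: VV[1][1]++ -> VV[1]=[2, 7], msg_vec=[2, 7]; VV[0]=max(VV[0],msg_vec) then VV[0][0]++ -> VV[0]=[6, 7]
Event 8: SEND 0->1: VV[0][0]++ -> VV[0]=[7, 7], msg_vec=[7, 7]; VV[1]=max(VV[1],msg_vec) then VV[1][1]++ -> VV[1]=[7, 8]
Event 9: SEND 1->0: VV[1][1]++ -> VV[1]=[7, 9], msg_vec=[7, 9]; VV[0]=max(VV[0],msg_vec) then VV[0][0]++ -> VV[0]=[8, 9]
Final vectors: VV[0]=[8, 9]; VV[1]=[7, 9]

Answer: 8 9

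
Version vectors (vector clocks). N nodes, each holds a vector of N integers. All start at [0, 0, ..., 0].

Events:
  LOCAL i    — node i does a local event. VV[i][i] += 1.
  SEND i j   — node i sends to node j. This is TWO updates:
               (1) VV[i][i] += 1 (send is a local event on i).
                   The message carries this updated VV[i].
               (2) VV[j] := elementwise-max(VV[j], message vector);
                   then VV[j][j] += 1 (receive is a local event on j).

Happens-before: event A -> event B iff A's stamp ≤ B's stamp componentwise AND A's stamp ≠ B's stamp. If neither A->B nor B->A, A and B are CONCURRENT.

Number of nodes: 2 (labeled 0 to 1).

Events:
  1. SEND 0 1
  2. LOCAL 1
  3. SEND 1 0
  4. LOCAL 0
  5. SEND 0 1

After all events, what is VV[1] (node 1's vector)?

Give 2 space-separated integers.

Answer: 4 4

Derivation:
Initial: VV[0]=[0, 0]
Initial: VV[1]=[0, 0]
Event 1: SEND 0->1: VV[0][0]++ -> VV[0]=[1, 0], msg_vec=[1, 0]; VV[1]=max(VV[1],msg_vec) then VV[1][1]++ -> VV[1]=[1, 1]
Event 2: LOCAL 1: VV[1][1]++ -> VV[1]=[1, 2]
Event 3: SEND 1->0: VV[1][1]++ -> VV[1]=[1, 3], msg_vec=[1, 3]; VV[0]=max(VV[0],msg_vec) then VV[0][0]++ -> VV[0]=[2, 3]
Event 4: LOCAL 0: VV[0][0]++ -> VV[0]=[3, 3]
Event 5: SEND 0->1: VV[0][0]++ -> VV[0]=[4, 3], msg_vec=[4, 3]; VV[1]=max(VV[1],msg_vec) then VV[1][1]++ -> VV[1]=[4, 4]
Final vectors: VV[0]=[4, 3]; VV[1]=[4, 4]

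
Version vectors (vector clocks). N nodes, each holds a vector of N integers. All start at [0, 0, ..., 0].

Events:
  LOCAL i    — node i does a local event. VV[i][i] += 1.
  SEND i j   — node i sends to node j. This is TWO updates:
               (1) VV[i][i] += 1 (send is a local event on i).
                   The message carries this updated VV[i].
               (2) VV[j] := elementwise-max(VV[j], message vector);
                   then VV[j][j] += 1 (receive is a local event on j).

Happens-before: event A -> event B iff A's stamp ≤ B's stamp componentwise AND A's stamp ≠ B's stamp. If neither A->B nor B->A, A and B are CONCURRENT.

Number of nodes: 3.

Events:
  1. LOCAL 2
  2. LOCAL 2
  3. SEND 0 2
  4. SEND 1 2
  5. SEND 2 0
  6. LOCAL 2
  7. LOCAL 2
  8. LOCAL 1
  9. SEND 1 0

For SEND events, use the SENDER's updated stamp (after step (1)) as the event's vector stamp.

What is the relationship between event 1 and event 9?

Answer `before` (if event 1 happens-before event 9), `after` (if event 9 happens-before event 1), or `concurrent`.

Answer: concurrent

Derivation:
Initial: VV[0]=[0, 0, 0]
Initial: VV[1]=[0, 0, 0]
Initial: VV[2]=[0, 0, 0]
Event 1: LOCAL 2: VV[2][2]++ -> VV[2]=[0, 0, 1]
Event 2: LOCAL 2: VV[2][2]++ -> VV[2]=[0, 0, 2]
Event 3: SEND 0->2: VV[0][0]++ -> VV[0]=[1, 0, 0], msg_vec=[1, 0, 0]; VV[2]=max(VV[2],msg_vec) then VV[2][2]++ -> VV[2]=[1, 0, 3]
Event 4: SEND 1->2: VV[1][1]++ -> VV[1]=[0, 1, 0], msg_vec=[0, 1, 0]; VV[2]=max(VV[2],msg_vec) then VV[2][2]++ -> VV[2]=[1, 1, 4]
Event 5: SEND 2->0: VV[2][2]++ -> VV[2]=[1, 1, 5], msg_vec=[1, 1, 5]; VV[0]=max(VV[0],msg_vec) then VV[0][0]++ -> VV[0]=[2, 1, 5]
Event 6: LOCAL 2: VV[2][2]++ -> VV[2]=[1, 1, 6]
Event 7: LOCAL 2: VV[2][2]++ -> VV[2]=[1, 1, 7]
Event 8: LOCAL 1: VV[1][1]++ -> VV[1]=[0, 2, 0]
Event 9: SEND 1->0: VV[1][1]++ -> VV[1]=[0, 3, 0], msg_vec=[0, 3, 0]; VV[0]=max(VV[0],msg_vec) then VV[0][0]++ -> VV[0]=[3, 3, 5]
Event 1 stamp: [0, 0, 1]
Event 9 stamp: [0, 3, 0]
[0, 0, 1] <= [0, 3, 0]? False
[0, 3, 0] <= [0, 0, 1]? False
Relation: concurrent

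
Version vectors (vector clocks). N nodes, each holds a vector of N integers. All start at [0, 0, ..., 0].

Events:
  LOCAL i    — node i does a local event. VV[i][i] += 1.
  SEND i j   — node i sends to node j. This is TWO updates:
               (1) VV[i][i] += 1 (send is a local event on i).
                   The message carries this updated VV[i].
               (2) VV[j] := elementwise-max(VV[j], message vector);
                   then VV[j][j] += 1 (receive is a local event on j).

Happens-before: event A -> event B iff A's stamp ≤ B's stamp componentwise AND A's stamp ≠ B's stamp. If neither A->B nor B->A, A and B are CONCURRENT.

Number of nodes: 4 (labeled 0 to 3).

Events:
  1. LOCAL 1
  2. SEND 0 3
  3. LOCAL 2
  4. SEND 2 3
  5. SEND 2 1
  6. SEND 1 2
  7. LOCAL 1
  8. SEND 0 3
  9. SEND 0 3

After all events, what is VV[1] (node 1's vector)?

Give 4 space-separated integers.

Initial: VV[0]=[0, 0, 0, 0]
Initial: VV[1]=[0, 0, 0, 0]
Initial: VV[2]=[0, 0, 0, 0]
Initial: VV[3]=[0, 0, 0, 0]
Event 1: LOCAL 1: VV[1][1]++ -> VV[1]=[0, 1, 0, 0]
Event 2: SEND 0->3: VV[0][0]++ -> VV[0]=[1, 0, 0, 0], msg_vec=[1, 0, 0, 0]; VV[3]=max(VV[3],msg_vec) then VV[3][3]++ -> VV[3]=[1, 0, 0, 1]
Event 3: LOCAL 2: VV[2][2]++ -> VV[2]=[0, 0, 1, 0]
Event 4: SEND 2->3: VV[2][2]++ -> VV[2]=[0, 0, 2, 0], msg_vec=[0, 0, 2, 0]; VV[3]=max(VV[3],msg_vec) then VV[3][3]++ -> VV[3]=[1, 0, 2, 2]
Event 5: SEND 2->1: VV[2][2]++ -> VV[2]=[0, 0, 3, 0], msg_vec=[0, 0, 3, 0]; VV[1]=max(VV[1],msg_vec) then VV[1][1]++ -> VV[1]=[0, 2, 3, 0]
Event 6: SEND 1->2: VV[1][1]++ -> VV[1]=[0, 3, 3, 0], msg_vec=[0, 3, 3, 0]; VV[2]=max(VV[2],msg_vec) then VV[2][2]++ -> VV[2]=[0, 3, 4, 0]
Event 7: LOCAL 1: VV[1][1]++ -> VV[1]=[0, 4, 3, 0]
Event 8: SEND 0->3: VV[0][0]++ -> VV[0]=[2, 0, 0, 0], msg_vec=[2, 0, 0, 0]; VV[3]=max(VV[3],msg_vec) then VV[3][3]++ -> VV[3]=[2, 0, 2, 3]
Event 9: SEND 0->3: VV[0][0]++ -> VV[0]=[3, 0, 0, 0], msg_vec=[3, 0, 0, 0]; VV[3]=max(VV[3],msg_vec) then VV[3][3]++ -> VV[3]=[3, 0, 2, 4]
Final vectors: VV[0]=[3, 0, 0, 0]; VV[1]=[0, 4, 3, 0]; VV[2]=[0, 3, 4, 0]; VV[3]=[3, 0, 2, 4]

Answer: 0 4 3 0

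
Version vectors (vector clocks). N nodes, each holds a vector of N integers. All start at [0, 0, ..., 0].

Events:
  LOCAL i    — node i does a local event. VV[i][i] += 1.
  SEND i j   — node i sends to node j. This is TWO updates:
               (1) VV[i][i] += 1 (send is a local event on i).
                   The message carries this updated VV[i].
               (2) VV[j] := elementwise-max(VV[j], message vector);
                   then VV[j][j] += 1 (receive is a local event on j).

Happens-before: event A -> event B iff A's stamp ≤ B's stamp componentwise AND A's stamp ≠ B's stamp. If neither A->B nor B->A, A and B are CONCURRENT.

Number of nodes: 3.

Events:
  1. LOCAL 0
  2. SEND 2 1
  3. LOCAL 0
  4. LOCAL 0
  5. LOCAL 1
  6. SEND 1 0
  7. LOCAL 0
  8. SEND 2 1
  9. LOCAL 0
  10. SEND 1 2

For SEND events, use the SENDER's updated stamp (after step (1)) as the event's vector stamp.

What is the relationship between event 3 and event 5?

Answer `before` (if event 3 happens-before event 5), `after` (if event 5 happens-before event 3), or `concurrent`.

Initial: VV[0]=[0, 0, 0]
Initial: VV[1]=[0, 0, 0]
Initial: VV[2]=[0, 0, 0]
Event 1: LOCAL 0: VV[0][0]++ -> VV[0]=[1, 0, 0]
Event 2: SEND 2->1: VV[2][2]++ -> VV[2]=[0, 0, 1], msg_vec=[0, 0, 1]; VV[1]=max(VV[1],msg_vec) then VV[1][1]++ -> VV[1]=[0, 1, 1]
Event 3: LOCAL 0: VV[0][0]++ -> VV[0]=[2, 0, 0]
Event 4: LOCAL 0: VV[0][0]++ -> VV[0]=[3, 0, 0]
Event 5: LOCAL 1: VV[1][1]++ -> VV[1]=[0, 2, 1]
Event 6: SEND 1->0: VV[1][1]++ -> VV[1]=[0, 3, 1], msg_vec=[0, 3, 1]; VV[0]=max(VV[0],msg_vec) then VV[0][0]++ -> VV[0]=[4, 3, 1]
Event 7: LOCAL 0: VV[0][0]++ -> VV[0]=[5, 3, 1]
Event 8: SEND 2->1: VV[2][2]++ -> VV[2]=[0, 0, 2], msg_vec=[0, 0, 2]; VV[1]=max(VV[1],msg_vec) then VV[1][1]++ -> VV[1]=[0, 4, 2]
Event 9: LOCAL 0: VV[0][0]++ -> VV[0]=[6, 3, 1]
Event 10: SEND 1->2: VV[1][1]++ -> VV[1]=[0, 5, 2], msg_vec=[0, 5, 2]; VV[2]=max(VV[2],msg_vec) then VV[2][2]++ -> VV[2]=[0, 5, 3]
Event 3 stamp: [2, 0, 0]
Event 5 stamp: [0, 2, 1]
[2, 0, 0] <= [0, 2, 1]? False
[0, 2, 1] <= [2, 0, 0]? False
Relation: concurrent

Answer: concurrent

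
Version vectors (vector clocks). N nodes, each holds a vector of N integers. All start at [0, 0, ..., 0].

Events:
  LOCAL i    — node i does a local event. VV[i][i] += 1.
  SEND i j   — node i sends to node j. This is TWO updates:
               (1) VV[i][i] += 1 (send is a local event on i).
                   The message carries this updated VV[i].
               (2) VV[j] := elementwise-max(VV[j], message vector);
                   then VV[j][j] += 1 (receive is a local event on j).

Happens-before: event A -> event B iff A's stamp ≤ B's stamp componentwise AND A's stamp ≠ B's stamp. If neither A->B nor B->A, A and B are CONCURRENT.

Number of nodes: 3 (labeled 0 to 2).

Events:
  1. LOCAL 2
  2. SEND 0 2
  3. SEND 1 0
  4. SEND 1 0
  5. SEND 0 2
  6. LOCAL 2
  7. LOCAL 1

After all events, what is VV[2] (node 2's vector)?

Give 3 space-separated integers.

Initial: VV[0]=[0, 0, 0]
Initial: VV[1]=[0, 0, 0]
Initial: VV[2]=[0, 0, 0]
Event 1: LOCAL 2: VV[2][2]++ -> VV[2]=[0, 0, 1]
Event 2: SEND 0->2: VV[0][0]++ -> VV[0]=[1, 0, 0], msg_vec=[1, 0, 0]; VV[2]=max(VV[2],msg_vec) then VV[2][2]++ -> VV[2]=[1, 0, 2]
Event 3: SEND 1->0: VV[1][1]++ -> VV[1]=[0, 1, 0], msg_vec=[0, 1, 0]; VV[0]=max(VV[0],msg_vec) then VV[0][0]++ -> VV[0]=[2, 1, 0]
Event 4: SEND 1->0: VV[1][1]++ -> VV[1]=[0, 2, 0], msg_vec=[0, 2, 0]; VV[0]=max(VV[0],msg_vec) then VV[0][0]++ -> VV[0]=[3, 2, 0]
Event 5: SEND 0->2: VV[0][0]++ -> VV[0]=[4, 2, 0], msg_vec=[4, 2, 0]; VV[2]=max(VV[2],msg_vec) then VV[2][2]++ -> VV[2]=[4, 2, 3]
Event 6: LOCAL 2: VV[2][2]++ -> VV[2]=[4, 2, 4]
Event 7: LOCAL 1: VV[1][1]++ -> VV[1]=[0, 3, 0]
Final vectors: VV[0]=[4, 2, 0]; VV[1]=[0, 3, 0]; VV[2]=[4, 2, 4]

Answer: 4 2 4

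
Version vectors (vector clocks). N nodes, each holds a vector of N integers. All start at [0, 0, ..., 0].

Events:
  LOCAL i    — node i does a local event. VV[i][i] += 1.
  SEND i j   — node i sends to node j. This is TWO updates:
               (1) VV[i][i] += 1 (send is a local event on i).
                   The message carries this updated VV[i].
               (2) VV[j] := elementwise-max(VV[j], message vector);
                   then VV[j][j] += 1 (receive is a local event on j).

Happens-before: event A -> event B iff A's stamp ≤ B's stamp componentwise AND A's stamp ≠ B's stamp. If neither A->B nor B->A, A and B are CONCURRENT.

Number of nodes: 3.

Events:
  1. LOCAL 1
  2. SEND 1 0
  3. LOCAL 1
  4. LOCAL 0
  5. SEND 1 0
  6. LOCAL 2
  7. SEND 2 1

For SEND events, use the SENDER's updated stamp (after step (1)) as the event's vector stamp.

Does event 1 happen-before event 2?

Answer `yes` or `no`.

Answer: yes

Derivation:
Initial: VV[0]=[0, 0, 0]
Initial: VV[1]=[0, 0, 0]
Initial: VV[2]=[0, 0, 0]
Event 1: LOCAL 1: VV[1][1]++ -> VV[1]=[0, 1, 0]
Event 2: SEND 1->0: VV[1][1]++ -> VV[1]=[0, 2, 0], msg_vec=[0, 2, 0]; VV[0]=max(VV[0],msg_vec) then VV[0][0]++ -> VV[0]=[1, 2, 0]
Event 3: LOCAL 1: VV[1][1]++ -> VV[1]=[0, 3, 0]
Event 4: LOCAL 0: VV[0][0]++ -> VV[0]=[2, 2, 0]
Event 5: SEND 1->0: VV[1][1]++ -> VV[1]=[0, 4, 0], msg_vec=[0, 4, 0]; VV[0]=max(VV[0],msg_vec) then VV[0][0]++ -> VV[0]=[3, 4, 0]
Event 6: LOCAL 2: VV[2][2]++ -> VV[2]=[0, 0, 1]
Event 7: SEND 2->1: VV[2][2]++ -> VV[2]=[0, 0, 2], msg_vec=[0, 0, 2]; VV[1]=max(VV[1],msg_vec) then VV[1][1]++ -> VV[1]=[0, 5, 2]
Event 1 stamp: [0, 1, 0]
Event 2 stamp: [0, 2, 0]
[0, 1, 0] <= [0, 2, 0]? True. Equal? False. Happens-before: True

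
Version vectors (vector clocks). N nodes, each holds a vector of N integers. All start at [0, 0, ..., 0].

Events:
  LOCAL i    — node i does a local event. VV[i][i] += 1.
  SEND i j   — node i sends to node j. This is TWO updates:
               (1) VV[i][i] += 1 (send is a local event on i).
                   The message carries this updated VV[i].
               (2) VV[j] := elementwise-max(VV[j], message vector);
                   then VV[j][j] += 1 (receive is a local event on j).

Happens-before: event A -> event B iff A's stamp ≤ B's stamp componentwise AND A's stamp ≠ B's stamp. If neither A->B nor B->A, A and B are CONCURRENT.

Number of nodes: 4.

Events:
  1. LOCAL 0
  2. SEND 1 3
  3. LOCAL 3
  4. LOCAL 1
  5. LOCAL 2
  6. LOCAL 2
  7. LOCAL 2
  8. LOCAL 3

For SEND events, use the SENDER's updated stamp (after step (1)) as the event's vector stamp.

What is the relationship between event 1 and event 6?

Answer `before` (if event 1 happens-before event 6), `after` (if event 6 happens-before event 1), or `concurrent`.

Answer: concurrent

Derivation:
Initial: VV[0]=[0, 0, 0, 0]
Initial: VV[1]=[0, 0, 0, 0]
Initial: VV[2]=[0, 0, 0, 0]
Initial: VV[3]=[0, 0, 0, 0]
Event 1: LOCAL 0: VV[0][0]++ -> VV[0]=[1, 0, 0, 0]
Event 2: SEND 1->3: VV[1][1]++ -> VV[1]=[0, 1, 0, 0], msg_vec=[0, 1, 0, 0]; VV[3]=max(VV[3],msg_vec) then VV[3][3]++ -> VV[3]=[0, 1, 0, 1]
Event 3: LOCAL 3: VV[3][3]++ -> VV[3]=[0, 1, 0, 2]
Event 4: LOCAL 1: VV[1][1]++ -> VV[1]=[0, 2, 0, 0]
Event 5: LOCAL 2: VV[2][2]++ -> VV[2]=[0, 0, 1, 0]
Event 6: LOCAL 2: VV[2][2]++ -> VV[2]=[0, 0, 2, 0]
Event 7: LOCAL 2: VV[2][2]++ -> VV[2]=[0, 0, 3, 0]
Event 8: LOCAL 3: VV[3][3]++ -> VV[3]=[0, 1, 0, 3]
Event 1 stamp: [1, 0, 0, 0]
Event 6 stamp: [0, 0, 2, 0]
[1, 0, 0, 0] <= [0, 0, 2, 0]? False
[0, 0, 2, 0] <= [1, 0, 0, 0]? False
Relation: concurrent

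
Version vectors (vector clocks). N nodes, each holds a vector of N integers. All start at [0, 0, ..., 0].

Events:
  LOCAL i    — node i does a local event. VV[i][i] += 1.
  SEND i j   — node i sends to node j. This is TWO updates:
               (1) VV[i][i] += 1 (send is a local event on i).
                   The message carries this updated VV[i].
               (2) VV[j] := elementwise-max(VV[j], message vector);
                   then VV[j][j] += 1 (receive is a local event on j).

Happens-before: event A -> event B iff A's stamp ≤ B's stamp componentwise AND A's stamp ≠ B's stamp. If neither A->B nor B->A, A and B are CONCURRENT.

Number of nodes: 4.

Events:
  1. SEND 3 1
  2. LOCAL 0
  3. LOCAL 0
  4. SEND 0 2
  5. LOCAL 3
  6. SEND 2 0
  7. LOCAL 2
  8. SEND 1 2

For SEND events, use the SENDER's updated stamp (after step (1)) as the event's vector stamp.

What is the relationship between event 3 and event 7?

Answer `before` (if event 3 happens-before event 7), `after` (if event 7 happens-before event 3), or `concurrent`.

Answer: before

Derivation:
Initial: VV[0]=[0, 0, 0, 0]
Initial: VV[1]=[0, 0, 0, 0]
Initial: VV[2]=[0, 0, 0, 0]
Initial: VV[3]=[0, 0, 0, 0]
Event 1: SEND 3->1: VV[3][3]++ -> VV[3]=[0, 0, 0, 1], msg_vec=[0, 0, 0, 1]; VV[1]=max(VV[1],msg_vec) then VV[1][1]++ -> VV[1]=[0, 1, 0, 1]
Event 2: LOCAL 0: VV[0][0]++ -> VV[0]=[1, 0, 0, 0]
Event 3: LOCAL 0: VV[0][0]++ -> VV[0]=[2, 0, 0, 0]
Event 4: SEND 0->2: VV[0][0]++ -> VV[0]=[3, 0, 0, 0], msg_vec=[3, 0, 0, 0]; VV[2]=max(VV[2],msg_vec) then VV[2][2]++ -> VV[2]=[3, 0, 1, 0]
Event 5: LOCAL 3: VV[3][3]++ -> VV[3]=[0, 0, 0, 2]
Event 6: SEND 2->0: VV[2][2]++ -> VV[2]=[3, 0, 2, 0], msg_vec=[3, 0, 2, 0]; VV[0]=max(VV[0],msg_vec) then VV[0][0]++ -> VV[0]=[4, 0, 2, 0]
Event 7: LOCAL 2: VV[2][2]++ -> VV[2]=[3, 0, 3, 0]
Event 8: SEND 1->2: VV[1][1]++ -> VV[1]=[0, 2, 0, 1], msg_vec=[0, 2, 0, 1]; VV[2]=max(VV[2],msg_vec) then VV[2][2]++ -> VV[2]=[3, 2, 4, 1]
Event 3 stamp: [2, 0, 0, 0]
Event 7 stamp: [3, 0, 3, 0]
[2, 0, 0, 0] <= [3, 0, 3, 0]? True
[3, 0, 3, 0] <= [2, 0, 0, 0]? False
Relation: before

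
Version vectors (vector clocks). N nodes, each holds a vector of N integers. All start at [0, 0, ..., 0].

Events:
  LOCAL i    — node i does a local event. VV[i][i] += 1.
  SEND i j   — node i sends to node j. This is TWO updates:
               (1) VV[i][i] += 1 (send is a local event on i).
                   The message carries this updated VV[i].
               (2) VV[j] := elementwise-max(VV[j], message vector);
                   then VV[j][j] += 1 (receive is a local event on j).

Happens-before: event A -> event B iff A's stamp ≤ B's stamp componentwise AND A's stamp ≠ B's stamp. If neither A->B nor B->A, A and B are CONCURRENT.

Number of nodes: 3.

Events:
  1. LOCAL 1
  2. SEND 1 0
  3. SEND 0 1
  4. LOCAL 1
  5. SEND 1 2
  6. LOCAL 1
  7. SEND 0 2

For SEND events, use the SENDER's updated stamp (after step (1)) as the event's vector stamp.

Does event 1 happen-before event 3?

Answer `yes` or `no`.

Answer: yes

Derivation:
Initial: VV[0]=[0, 0, 0]
Initial: VV[1]=[0, 0, 0]
Initial: VV[2]=[0, 0, 0]
Event 1: LOCAL 1: VV[1][1]++ -> VV[1]=[0, 1, 0]
Event 2: SEND 1->0: VV[1][1]++ -> VV[1]=[0, 2, 0], msg_vec=[0, 2, 0]; VV[0]=max(VV[0],msg_vec) then VV[0][0]++ -> VV[0]=[1, 2, 0]
Event 3: SEND 0->1: VV[0][0]++ -> VV[0]=[2, 2, 0], msg_vec=[2, 2, 0]; VV[1]=max(VV[1],msg_vec) then VV[1][1]++ -> VV[1]=[2, 3, 0]
Event 4: LOCAL 1: VV[1][1]++ -> VV[1]=[2, 4, 0]
Event 5: SEND 1->2: VV[1][1]++ -> VV[1]=[2, 5, 0], msg_vec=[2, 5, 0]; VV[2]=max(VV[2],msg_vec) then VV[2][2]++ -> VV[2]=[2, 5, 1]
Event 6: LOCAL 1: VV[1][1]++ -> VV[1]=[2, 6, 0]
Event 7: SEND 0->2: VV[0][0]++ -> VV[0]=[3, 2, 0], msg_vec=[3, 2, 0]; VV[2]=max(VV[2],msg_vec) then VV[2][2]++ -> VV[2]=[3, 5, 2]
Event 1 stamp: [0, 1, 0]
Event 3 stamp: [2, 2, 0]
[0, 1, 0] <= [2, 2, 0]? True. Equal? False. Happens-before: True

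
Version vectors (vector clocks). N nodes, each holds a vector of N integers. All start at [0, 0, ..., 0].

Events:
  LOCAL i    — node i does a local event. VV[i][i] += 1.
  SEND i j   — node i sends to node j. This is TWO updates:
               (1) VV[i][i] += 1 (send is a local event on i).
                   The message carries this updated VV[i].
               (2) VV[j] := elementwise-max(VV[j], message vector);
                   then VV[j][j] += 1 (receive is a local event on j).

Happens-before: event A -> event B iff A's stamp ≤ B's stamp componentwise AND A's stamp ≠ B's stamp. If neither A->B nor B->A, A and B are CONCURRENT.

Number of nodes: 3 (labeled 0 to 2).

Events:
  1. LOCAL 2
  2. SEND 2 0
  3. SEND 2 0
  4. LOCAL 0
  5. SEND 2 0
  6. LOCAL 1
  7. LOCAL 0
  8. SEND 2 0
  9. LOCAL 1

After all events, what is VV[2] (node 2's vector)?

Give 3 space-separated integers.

Answer: 0 0 5

Derivation:
Initial: VV[0]=[0, 0, 0]
Initial: VV[1]=[0, 0, 0]
Initial: VV[2]=[0, 0, 0]
Event 1: LOCAL 2: VV[2][2]++ -> VV[2]=[0, 0, 1]
Event 2: SEND 2->0: VV[2][2]++ -> VV[2]=[0, 0, 2], msg_vec=[0, 0, 2]; VV[0]=max(VV[0],msg_vec) then VV[0][0]++ -> VV[0]=[1, 0, 2]
Event 3: SEND 2->0: VV[2][2]++ -> VV[2]=[0, 0, 3], msg_vec=[0, 0, 3]; VV[0]=max(VV[0],msg_vec) then VV[0][0]++ -> VV[0]=[2, 0, 3]
Event 4: LOCAL 0: VV[0][0]++ -> VV[0]=[3, 0, 3]
Event 5: SEND 2->0: VV[2][2]++ -> VV[2]=[0, 0, 4], msg_vec=[0, 0, 4]; VV[0]=max(VV[0],msg_vec) then VV[0][0]++ -> VV[0]=[4, 0, 4]
Event 6: LOCAL 1: VV[1][1]++ -> VV[1]=[0, 1, 0]
Event 7: LOCAL 0: VV[0][0]++ -> VV[0]=[5, 0, 4]
Event 8: SEND 2->0: VV[2][2]++ -> VV[2]=[0, 0, 5], msg_vec=[0, 0, 5]; VV[0]=max(VV[0],msg_vec) then VV[0][0]++ -> VV[0]=[6, 0, 5]
Event 9: LOCAL 1: VV[1][1]++ -> VV[1]=[0, 2, 0]
Final vectors: VV[0]=[6, 0, 5]; VV[1]=[0, 2, 0]; VV[2]=[0, 0, 5]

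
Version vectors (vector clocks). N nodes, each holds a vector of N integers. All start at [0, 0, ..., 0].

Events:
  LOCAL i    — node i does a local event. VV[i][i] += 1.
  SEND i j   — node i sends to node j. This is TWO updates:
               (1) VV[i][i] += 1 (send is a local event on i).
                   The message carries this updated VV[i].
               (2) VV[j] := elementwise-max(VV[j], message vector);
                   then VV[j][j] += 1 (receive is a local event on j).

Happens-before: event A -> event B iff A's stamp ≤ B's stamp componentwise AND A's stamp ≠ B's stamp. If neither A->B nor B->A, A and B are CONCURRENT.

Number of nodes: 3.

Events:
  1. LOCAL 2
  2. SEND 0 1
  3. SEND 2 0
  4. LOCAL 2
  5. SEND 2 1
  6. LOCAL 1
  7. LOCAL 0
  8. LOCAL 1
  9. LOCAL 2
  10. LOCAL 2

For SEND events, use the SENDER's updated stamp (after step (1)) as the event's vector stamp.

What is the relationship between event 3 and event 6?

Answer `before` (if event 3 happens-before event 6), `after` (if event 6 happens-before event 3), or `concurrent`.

Answer: before

Derivation:
Initial: VV[0]=[0, 0, 0]
Initial: VV[1]=[0, 0, 0]
Initial: VV[2]=[0, 0, 0]
Event 1: LOCAL 2: VV[2][2]++ -> VV[2]=[0, 0, 1]
Event 2: SEND 0->1: VV[0][0]++ -> VV[0]=[1, 0, 0], msg_vec=[1, 0, 0]; VV[1]=max(VV[1],msg_vec) then VV[1][1]++ -> VV[1]=[1, 1, 0]
Event 3: SEND 2->0: VV[2][2]++ -> VV[2]=[0, 0, 2], msg_vec=[0, 0, 2]; VV[0]=max(VV[0],msg_vec) then VV[0][0]++ -> VV[0]=[2, 0, 2]
Event 4: LOCAL 2: VV[2][2]++ -> VV[2]=[0, 0, 3]
Event 5: SEND 2->1: VV[2][2]++ -> VV[2]=[0, 0, 4], msg_vec=[0, 0, 4]; VV[1]=max(VV[1],msg_vec) then VV[1][1]++ -> VV[1]=[1, 2, 4]
Event 6: LOCAL 1: VV[1][1]++ -> VV[1]=[1, 3, 4]
Event 7: LOCAL 0: VV[0][0]++ -> VV[0]=[3, 0, 2]
Event 8: LOCAL 1: VV[1][1]++ -> VV[1]=[1, 4, 4]
Event 9: LOCAL 2: VV[2][2]++ -> VV[2]=[0, 0, 5]
Event 10: LOCAL 2: VV[2][2]++ -> VV[2]=[0, 0, 6]
Event 3 stamp: [0, 0, 2]
Event 6 stamp: [1, 3, 4]
[0, 0, 2] <= [1, 3, 4]? True
[1, 3, 4] <= [0, 0, 2]? False
Relation: before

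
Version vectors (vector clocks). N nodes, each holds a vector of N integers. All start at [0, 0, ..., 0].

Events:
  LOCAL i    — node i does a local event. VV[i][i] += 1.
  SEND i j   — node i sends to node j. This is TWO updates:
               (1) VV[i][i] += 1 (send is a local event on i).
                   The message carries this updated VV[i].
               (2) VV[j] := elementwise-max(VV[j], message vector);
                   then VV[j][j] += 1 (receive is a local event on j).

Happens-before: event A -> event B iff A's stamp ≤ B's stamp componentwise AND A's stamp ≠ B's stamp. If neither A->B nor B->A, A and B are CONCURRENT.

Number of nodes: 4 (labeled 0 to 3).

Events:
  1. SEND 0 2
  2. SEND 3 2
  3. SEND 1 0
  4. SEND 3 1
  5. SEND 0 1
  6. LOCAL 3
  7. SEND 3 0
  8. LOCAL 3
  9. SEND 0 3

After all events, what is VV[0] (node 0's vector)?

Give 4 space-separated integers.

Answer: 5 1 0 4

Derivation:
Initial: VV[0]=[0, 0, 0, 0]
Initial: VV[1]=[0, 0, 0, 0]
Initial: VV[2]=[0, 0, 0, 0]
Initial: VV[3]=[0, 0, 0, 0]
Event 1: SEND 0->2: VV[0][0]++ -> VV[0]=[1, 0, 0, 0], msg_vec=[1, 0, 0, 0]; VV[2]=max(VV[2],msg_vec) then VV[2][2]++ -> VV[2]=[1, 0, 1, 0]
Event 2: SEND 3->2: VV[3][3]++ -> VV[3]=[0, 0, 0, 1], msg_vec=[0, 0, 0, 1]; VV[2]=max(VV[2],msg_vec) then VV[2][2]++ -> VV[2]=[1, 0, 2, 1]
Event 3: SEND 1->0: VV[1][1]++ -> VV[1]=[0, 1, 0, 0], msg_vec=[0, 1, 0, 0]; VV[0]=max(VV[0],msg_vec) then VV[0][0]++ -> VV[0]=[2, 1, 0, 0]
Event 4: SEND 3->1: VV[3][3]++ -> VV[3]=[0, 0, 0, 2], msg_vec=[0, 0, 0, 2]; VV[1]=max(VV[1],msg_vec) then VV[1][1]++ -> VV[1]=[0, 2, 0, 2]
Event 5: SEND 0->1: VV[0][0]++ -> VV[0]=[3, 1, 0, 0], msg_vec=[3, 1, 0, 0]; VV[1]=max(VV[1],msg_vec) then VV[1][1]++ -> VV[1]=[3, 3, 0, 2]
Event 6: LOCAL 3: VV[3][3]++ -> VV[3]=[0, 0, 0, 3]
Event 7: SEND 3->0: VV[3][3]++ -> VV[3]=[0, 0, 0, 4], msg_vec=[0, 0, 0, 4]; VV[0]=max(VV[0],msg_vec) then VV[0][0]++ -> VV[0]=[4, 1, 0, 4]
Event 8: LOCAL 3: VV[3][3]++ -> VV[3]=[0, 0, 0, 5]
Event 9: SEND 0->3: VV[0][0]++ -> VV[0]=[5, 1, 0, 4], msg_vec=[5, 1, 0, 4]; VV[3]=max(VV[3],msg_vec) then VV[3][3]++ -> VV[3]=[5, 1, 0, 6]
Final vectors: VV[0]=[5, 1, 0, 4]; VV[1]=[3, 3, 0, 2]; VV[2]=[1, 0, 2, 1]; VV[3]=[5, 1, 0, 6]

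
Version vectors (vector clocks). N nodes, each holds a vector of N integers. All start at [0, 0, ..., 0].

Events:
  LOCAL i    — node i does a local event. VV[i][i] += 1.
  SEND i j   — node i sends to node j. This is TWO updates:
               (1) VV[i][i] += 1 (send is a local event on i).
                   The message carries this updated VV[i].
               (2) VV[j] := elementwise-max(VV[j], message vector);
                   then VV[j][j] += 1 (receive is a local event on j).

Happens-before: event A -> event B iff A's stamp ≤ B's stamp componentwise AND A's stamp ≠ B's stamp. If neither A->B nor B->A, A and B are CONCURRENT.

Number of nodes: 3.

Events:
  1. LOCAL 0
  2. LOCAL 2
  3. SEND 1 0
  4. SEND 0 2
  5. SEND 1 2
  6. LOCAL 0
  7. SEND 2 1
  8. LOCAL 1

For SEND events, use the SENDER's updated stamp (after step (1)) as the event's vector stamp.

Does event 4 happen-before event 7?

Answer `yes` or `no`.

Initial: VV[0]=[0, 0, 0]
Initial: VV[1]=[0, 0, 0]
Initial: VV[2]=[0, 0, 0]
Event 1: LOCAL 0: VV[0][0]++ -> VV[0]=[1, 0, 0]
Event 2: LOCAL 2: VV[2][2]++ -> VV[2]=[0, 0, 1]
Event 3: SEND 1->0: VV[1][1]++ -> VV[1]=[0, 1, 0], msg_vec=[0, 1, 0]; VV[0]=max(VV[0],msg_vec) then VV[0][0]++ -> VV[0]=[2, 1, 0]
Event 4: SEND 0->2: VV[0][0]++ -> VV[0]=[3, 1, 0], msg_vec=[3, 1, 0]; VV[2]=max(VV[2],msg_vec) then VV[2][2]++ -> VV[2]=[3, 1, 2]
Event 5: SEND 1->2: VV[1][1]++ -> VV[1]=[0, 2, 0], msg_vec=[0, 2, 0]; VV[2]=max(VV[2],msg_vec) then VV[2][2]++ -> VV[2]=[3, 2, 3]
Event 6: LOCAL 0: VV[0][0]++ -> VV[0]=[4, 1, 0]
Event 7: SEND 2->1: VV[2][2]++ -> VV[2]=[3, 2, 4], msg_vec=[3, 2, 4]; VV[1]=max(VV[1],msg_vec) then VV[1][1]++ -> VV[1]=[3, 3, 4]
Event 8: LOCAL 1: VV[1][1]++ -> VV[1]=[3, 4, 4]
Event 4 stamp: [3, 1, 0]
Event 7 stamp: [3, 2, 4]
[3, 1, 0] <= [3, 2, 4]? True. Equal? False. Happens-before: True

Answer: yes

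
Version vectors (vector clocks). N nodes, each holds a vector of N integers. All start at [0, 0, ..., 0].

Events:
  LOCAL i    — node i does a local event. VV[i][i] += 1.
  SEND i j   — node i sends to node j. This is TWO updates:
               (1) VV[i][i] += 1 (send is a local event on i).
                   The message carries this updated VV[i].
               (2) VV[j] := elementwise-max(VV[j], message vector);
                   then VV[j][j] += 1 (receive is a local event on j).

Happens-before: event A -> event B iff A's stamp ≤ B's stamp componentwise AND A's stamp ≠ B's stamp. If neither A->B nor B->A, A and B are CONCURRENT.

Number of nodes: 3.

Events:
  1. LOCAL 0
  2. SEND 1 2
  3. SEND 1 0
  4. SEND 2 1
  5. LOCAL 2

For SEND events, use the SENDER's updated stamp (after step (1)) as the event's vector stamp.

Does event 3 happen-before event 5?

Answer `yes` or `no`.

Initial: VV[0]=[0, 0, 0]
Initial: VV[1]=[0, 0, 0]
Initial: VV[2]=[0, 0, 0]
Event 1: LOCAL 0: VV[0][0]++ -> VV[0]=[1, 0, 0]
Event 2: SEND 1->2: VV[1][1]++ -> VV[1]=[0, 1, 0], msg_vec=[0, 1, 0]; VV[2]=max(VV[2],msg_vec) then VV[2][2]++ -> VV[2]=[0, 1, 1]
Event 3: SEND 1->0: VV[1][1]++ -> VV[1]=[0, 2, 0], msg_vec=[0, 2, 0]; VV[0]=max(VV[0],msg_vec) then VV[0][0]++ -> VV[0]=[2, 2, 0]
Event 4: SEND 2->1: VV[2][2]++ -> VV[2]=[0, 1, 2], msg_vec=[0, 1, 2]; VV[1]=max(VV[1],msg_vec) then VV[1][1]++ -> VV[1]=[0, 3, 2]
Event 5: LOCAL 2: VV[2][2]++ -> VV[2]=[0, 1, 3]
Event 3 stamp: [0, 2, 0]
Event 5 stamp: [0, 1, 3]
[0, 2, 0] <= [0, 1, 3]? False. Equal? False. Happens-before: False

Answer: no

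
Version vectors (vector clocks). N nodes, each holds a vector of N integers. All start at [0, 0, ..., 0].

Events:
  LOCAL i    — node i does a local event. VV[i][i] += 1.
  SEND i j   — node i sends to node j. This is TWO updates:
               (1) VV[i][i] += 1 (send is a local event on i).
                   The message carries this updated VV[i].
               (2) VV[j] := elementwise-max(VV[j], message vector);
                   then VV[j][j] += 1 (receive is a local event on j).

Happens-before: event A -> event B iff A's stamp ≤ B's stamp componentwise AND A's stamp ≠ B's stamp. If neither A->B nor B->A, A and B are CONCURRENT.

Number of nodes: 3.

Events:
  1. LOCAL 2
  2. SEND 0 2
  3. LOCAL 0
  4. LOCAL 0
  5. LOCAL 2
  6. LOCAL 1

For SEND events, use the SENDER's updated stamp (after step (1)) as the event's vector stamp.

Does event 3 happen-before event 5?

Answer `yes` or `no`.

Answer: no

Derivation:
Initial: VV[0]=[0, 0, 0]
Initial: VV[1]=[0, 0, 0]
Initial: VV[2]=[0, 0, 0]
Event 1: LOCAL 2: VV[2][2]++ -> VV[2]=[0, 0, 1]
Event 2: SEND 0->2: VV[0][0]++ -> VV[0]=[1, 0, 0], msg_vec=[1, 0, 0]; VV[2]=max(VV[2],msg_vec) then VV[2][2]++ -> VV[2]=[1, 0, 2]
Event 3: LOCAL 0: VV[0][0]++ -> VV[0]=[2, 0, 0]
Event 4: LOCAL 0: VV[0][0]++ -> VV[0]=[3, 0, 0]
Event 5: LOCAL 2: VV[2][2]++ -> VV[2]=[1, 0, 3]
Event 6: LOCAL 1: VV[1][1]++ -> VV[1]=[0, 1, 0]
Event 3 stamp: [2, 0, 0]
Event 5 stamp: [1, 0, 3]
[2, 0, 0] <= [1, 0, 3]? False. Equal? False. Happens-before: False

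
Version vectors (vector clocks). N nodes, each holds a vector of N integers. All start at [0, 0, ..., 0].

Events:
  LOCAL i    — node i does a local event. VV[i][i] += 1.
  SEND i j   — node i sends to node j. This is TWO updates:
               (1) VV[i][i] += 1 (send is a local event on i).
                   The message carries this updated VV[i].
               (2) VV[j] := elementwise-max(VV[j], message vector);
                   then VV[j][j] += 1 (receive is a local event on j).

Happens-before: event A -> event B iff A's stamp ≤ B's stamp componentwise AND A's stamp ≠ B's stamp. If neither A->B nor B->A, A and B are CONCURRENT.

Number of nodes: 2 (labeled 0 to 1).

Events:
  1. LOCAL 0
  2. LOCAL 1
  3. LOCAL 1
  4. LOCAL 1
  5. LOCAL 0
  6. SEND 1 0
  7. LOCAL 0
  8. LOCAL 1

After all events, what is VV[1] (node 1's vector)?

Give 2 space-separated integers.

Initial: VV[0]=[0, 0]
Initial: VV[1]=[0, 0]
Event 1: LOCAL 0: VV[0][0]++ -> VV[0]=[1, 0]
Event 2: LOCAL 1: VV[1][1]++ -> VV[1]=[0, 1]
Event 3: LOCAL 1: VV[1][1]++ -> VV[1]=[0, 2]
Event 4: LOCAL 1: VV[1][1]++ -> VV[1]=[0, 3]
Event 5: LOCAL 0: VV[0][0]++ -> VV[0]=[2, 0]
Event 6: SEND 1->0: VV[1][1]++ -> VV[1]=[0, 4], msg_vec=[0, 4]; VV[0]=max(VV[0],msg_vec) then VV[0][0]++ -> VV[0]=[3, 4]
Event 7: LOCAL 0: VV[0][0]++ -> VV[0]=[4, 4]
Event 8: LOCAL 1: VV[1][1]++ -> VV[1]=[0, 5]
Final vectors: VV[0]=[4, 4]; VV[1]=[0, 5]

Answer: 0 5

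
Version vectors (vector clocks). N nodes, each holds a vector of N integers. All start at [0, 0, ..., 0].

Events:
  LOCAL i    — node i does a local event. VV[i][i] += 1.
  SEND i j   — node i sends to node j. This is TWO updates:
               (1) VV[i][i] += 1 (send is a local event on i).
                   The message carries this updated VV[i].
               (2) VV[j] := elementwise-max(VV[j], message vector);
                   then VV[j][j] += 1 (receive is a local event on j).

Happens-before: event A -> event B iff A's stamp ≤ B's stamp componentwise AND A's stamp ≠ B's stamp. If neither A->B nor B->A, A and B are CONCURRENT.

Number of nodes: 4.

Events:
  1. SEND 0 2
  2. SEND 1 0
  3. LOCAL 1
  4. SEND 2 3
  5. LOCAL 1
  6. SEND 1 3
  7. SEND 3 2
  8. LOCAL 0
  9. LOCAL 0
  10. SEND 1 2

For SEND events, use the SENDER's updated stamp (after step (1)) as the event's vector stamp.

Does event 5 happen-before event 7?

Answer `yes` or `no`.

Initial: VV[0]=[0, 0, 0, 0]
Initial: VV[1]=[0, 0, 0, 0]
Initial: VV[2]=[0, 0, 0, 0]
Initial: VV[3]=[0, 0, 0, 0]
Event 1: SEND 0->2: VV[0][0]++ -> VV[0]=[1, 0, 0, 0], msg_vec=[1, 0, 0, 0]; VV[2]=max(VV[2],msg_vec) then VV[2][2]++ -> VV[2]=[1, 0, 1, 0]
Event 2: SEND 1->0: VV[1][1]++ -> VV[1]=[0, 1, 0, 0], msg_vec=[0, 1, 0, 0]; VV[0]=max(VV[0],msg_vec) then VV[0][0]++ -> VV[0]=[2, 1, 0, 0]
Event 3: LOCAL 1: VV[1][1]++ -> VV[1]=[0, 2, 0, 0]
Event 4: SEND 2->3: VV[2][2]++ -> VV[2]=[1, 0, 2, 0], msg_vec=[1, 0, 2, 0]; VV[3]=max(VV[3],msg_vec) then VV[3][3]++ -> VV[3]=[1, 0, 2, 1]
Event 5: LOCAL 1: VV[1][1]++ -> VV[1]=[0, 3, 0, 0]
Event 6: SEND 1->3: VV[1][1]++ -> VV[1]=[0, 4, 0, 0], msg_vec=[0, 4, 0, 0]; VV[3]=max(VV[3],msg_vec) then VV[3][3]++ -> VV[3]=[1, 4, 2, 2]
Event 7: SEND 3->2: VV[3][3]++ -> VV[3]=[1, 4, 2, 3], msg_vec=[1, 4, 2, 3]; VV[2]=max(VV[2],msg_vec) then VV[2][2]++ -> VV[2]=[1, 4, 3, 3]
Event 8: LOCAL 0: VV[0][0]++ -> VV[0]=[3, 1, 0, 0]
Event 9: LOCAL 0: VV[0][0]++ -> VV[0]=[4, 1, 0, 0]
Event 10: SEND 1->2: VV[1][1]++ -> VV[1]=[0, 5, 0, 0], msg_vec=[0, 5, 0, 0]; VV[2]=max(VV[2],msg_vec) then VV[2][2]++ -> VV[2]=[1, 5, 4, 3]
Event 5 stamp: [0, 3, 0, 0]
Event 7 stamp: [1, 4, 2, 3]
[0, 3, 0, 0] <= [1, 4, 2, 3]? True. Equal? False. Happens-before: True

Answer: yes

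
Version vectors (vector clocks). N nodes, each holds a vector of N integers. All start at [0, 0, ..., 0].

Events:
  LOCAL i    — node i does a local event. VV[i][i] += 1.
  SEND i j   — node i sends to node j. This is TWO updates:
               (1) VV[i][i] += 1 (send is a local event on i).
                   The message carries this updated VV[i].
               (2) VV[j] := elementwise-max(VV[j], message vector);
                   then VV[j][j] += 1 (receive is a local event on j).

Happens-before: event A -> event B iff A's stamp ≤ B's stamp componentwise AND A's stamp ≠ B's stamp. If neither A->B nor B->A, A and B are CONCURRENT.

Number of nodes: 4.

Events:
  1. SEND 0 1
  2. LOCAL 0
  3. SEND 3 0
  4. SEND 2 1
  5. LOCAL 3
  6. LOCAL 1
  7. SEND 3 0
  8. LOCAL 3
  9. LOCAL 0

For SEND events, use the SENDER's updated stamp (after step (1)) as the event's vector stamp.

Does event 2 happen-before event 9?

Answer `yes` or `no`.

Answer: yes

Derivation:
Initial: VV[0]=[0, 0, 0, 0]
Initial: VV[1]=[0, 0, 0, 0]
Initial: VV[2]=[0, 0, 0, 0]
Initial: VV[3]=[0, 0, 0, 0]
Event 1: SEND 0->1: VV[0][0]++ -> VV[0]=[1, 0, 0, 0], msg_vec=[1, 0, 0, 0]; VV[1]=max(VV[1],msg_vec) then VV[1][1]++ -> VV[1]=[1, 1, 0, 0]
Event 2: LOCAL 0: VV[0][0]++ -> VV[0]=[2, 0, 0, 0]
Event 3: SEND 3->0: VV[3][3]++ -> VV[3]=[0, 0, 0, 1], msg_vec=[0, 0, 0, 1]; VV[0]=max(VV[0],msg_vec) then VV[0][0]++ -> VV[0]=[3, 0, 0, 1]
Event 4: SEND 2->1: VV[2][2]++ -> VV[2]=[0, 0, 1, 0], msg_vec=[0, 0, 1, 0]; VV[1]=max(VV[1],msg_vec) then VV[1][1]++ -> VV[1]=[1, 2, 1, 0]
Event 5: LOCAL 3: VV[3][3]++ -> VV[3]=[0, 0, 0, 2]
Event 6: LOCAL 1: VV[1][1]++ -> VV[1]=[1, 3, 1, 0]
Event 7: SEND 3->0: VV[3][3]++ -> VV[3]=[0, 0, 0, 3], msg_vec=[0, 0, 0, 3]; VV[0]=max(VV[0],msg_vec) then VV[0][0]++ -> VV[0]=[4, 0, 0, 3]
Event 8: LOCAL 3: VV[3][3]++ -> VV[3]=[0, 0, 0, 4]
Event 9: LOCAL 0: VV[0][0]++ -> VV[0]=[5, 0, 0, 3]
Event 2 stamp: [2, 0, 0, 0]
Event 9 stamp: [5, 0, 0, 3]
[2, 0, 0, 0] <= [5, 0, 0, 3]? True. Equal? False. Happens-before: True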